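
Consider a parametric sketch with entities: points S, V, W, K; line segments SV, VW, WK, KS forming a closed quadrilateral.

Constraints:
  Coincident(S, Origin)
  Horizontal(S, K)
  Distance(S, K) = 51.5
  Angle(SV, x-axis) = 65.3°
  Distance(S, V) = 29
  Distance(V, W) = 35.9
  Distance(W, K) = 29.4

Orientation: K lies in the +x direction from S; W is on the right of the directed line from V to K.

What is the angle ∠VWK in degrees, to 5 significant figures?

92.495°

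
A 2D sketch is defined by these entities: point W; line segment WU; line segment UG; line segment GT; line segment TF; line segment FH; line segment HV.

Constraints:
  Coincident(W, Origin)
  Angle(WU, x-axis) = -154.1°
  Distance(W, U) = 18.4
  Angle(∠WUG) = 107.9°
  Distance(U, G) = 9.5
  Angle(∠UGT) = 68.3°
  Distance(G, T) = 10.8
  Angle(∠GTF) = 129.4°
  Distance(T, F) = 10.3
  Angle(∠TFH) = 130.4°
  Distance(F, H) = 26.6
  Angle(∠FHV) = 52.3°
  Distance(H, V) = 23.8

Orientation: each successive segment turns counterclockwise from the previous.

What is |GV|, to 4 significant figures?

16.81

W is at the origin; WU runs at -154.1° with length 18.4, so U = (-16.55, -8.037). ∠WUG = 107.9° gives UG at -82.00° from the x-axis; with |UG| = 9.5, G = (-15.23, -17.44). ∠UGT = 68.3° gives GT at 29.70° from the x-axis; with |GT| = 10.8, T = (-5.848, -12.09). ∠GTF = 129.4° gives TF at 80.30° from the x-axis; with |TF| = 10.3, F = (-4.113, -1.941). ∠TFH = 130.4° gives FH at 129.9° from the x-axis; with |FH| = 26.6, H = (-21.18, 18.47). ∠FHV = 52.3° gives HV at -102.4° from the x-axis; with |HV| = 23.8, V = (-26.29, -4.779). Then |GV| = |V − G| = 16.81.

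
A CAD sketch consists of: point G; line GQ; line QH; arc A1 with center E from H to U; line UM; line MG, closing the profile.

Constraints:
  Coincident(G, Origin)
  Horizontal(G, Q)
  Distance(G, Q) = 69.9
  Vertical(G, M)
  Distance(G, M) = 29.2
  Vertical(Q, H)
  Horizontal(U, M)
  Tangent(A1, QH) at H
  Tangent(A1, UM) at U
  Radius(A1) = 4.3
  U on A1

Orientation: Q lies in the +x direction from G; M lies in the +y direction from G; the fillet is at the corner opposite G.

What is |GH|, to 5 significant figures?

74.203

G is at the origin; GQ is horizontal with |GQ| = 69.9 and Q on the +x side, so Q = (69.900, 0.0000). G and M share the same x with |GM| = 29.2 and M on the +y side, so M = (0.0000, 29.200). The virtual corner opposite G is at (69.900, 29.200). The tangent condition forces EH to be normal to QH and since A1 is tangent to UM there, EU ⟂ UM, with radius 4.3, so the center E sits 4.3 in from both sides at E = (65.600, 24.900). That places the tangent points at H = (69.900, 24.900) on QH and U = (65.600, 29.200) on UM. Then |GH| = |H − G| = 74.203.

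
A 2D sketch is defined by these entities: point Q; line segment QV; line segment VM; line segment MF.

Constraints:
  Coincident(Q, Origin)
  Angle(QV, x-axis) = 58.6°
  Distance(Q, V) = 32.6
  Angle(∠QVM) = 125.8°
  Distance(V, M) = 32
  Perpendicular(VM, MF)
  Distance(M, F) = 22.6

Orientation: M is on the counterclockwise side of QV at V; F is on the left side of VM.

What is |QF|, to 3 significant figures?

51.2

∠QVM = 125.8°, so VM runs at 58.6° + (180° − 125.8°) = 113° from the x-axis; with |VM| = 32.0, M = V + 32.0·(cos 113°, sin 113°) = (4.58, 57.3). The perpendicularity gives MF at right angles to VM; with |MF| = 22.6 on the left of VM, F = M + 22.6·(-0.922, -0.388) = (-16.2, 48.6). Then |QF| = |F − Q| = 51.2.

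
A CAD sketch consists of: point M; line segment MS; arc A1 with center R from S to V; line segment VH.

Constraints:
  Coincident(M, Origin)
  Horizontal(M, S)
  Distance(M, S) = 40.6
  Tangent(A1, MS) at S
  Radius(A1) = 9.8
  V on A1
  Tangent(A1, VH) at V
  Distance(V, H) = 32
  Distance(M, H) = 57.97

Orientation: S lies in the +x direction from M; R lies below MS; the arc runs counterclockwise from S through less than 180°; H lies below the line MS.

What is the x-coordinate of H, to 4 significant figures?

38.64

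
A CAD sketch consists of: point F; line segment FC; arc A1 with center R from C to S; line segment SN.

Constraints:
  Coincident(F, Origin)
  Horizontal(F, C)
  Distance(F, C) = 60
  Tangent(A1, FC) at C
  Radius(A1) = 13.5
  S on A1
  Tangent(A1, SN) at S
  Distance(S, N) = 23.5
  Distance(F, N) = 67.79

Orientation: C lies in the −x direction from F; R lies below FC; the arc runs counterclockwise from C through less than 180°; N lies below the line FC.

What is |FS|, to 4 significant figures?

73.64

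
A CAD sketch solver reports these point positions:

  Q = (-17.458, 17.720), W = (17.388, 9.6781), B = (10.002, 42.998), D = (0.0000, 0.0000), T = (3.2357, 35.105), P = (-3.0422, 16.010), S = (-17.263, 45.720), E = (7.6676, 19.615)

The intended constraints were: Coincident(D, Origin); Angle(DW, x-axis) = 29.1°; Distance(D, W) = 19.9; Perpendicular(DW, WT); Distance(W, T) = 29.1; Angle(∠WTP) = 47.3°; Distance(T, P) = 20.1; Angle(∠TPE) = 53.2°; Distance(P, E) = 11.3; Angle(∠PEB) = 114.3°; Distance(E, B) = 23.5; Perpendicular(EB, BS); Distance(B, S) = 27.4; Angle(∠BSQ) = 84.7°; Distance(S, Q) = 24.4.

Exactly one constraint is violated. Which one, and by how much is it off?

Distance(S, Q) = 24.4 — off by 3.60.

D = (0.00, 0.00) ✓; DW at 29.10° ✓; |DW| = 19.90 ✓; ∠(DW, WT) = 90.00° ✓; |WT| = 29.10 ✓; ∠WTP = 47.30° ✓; |TP| = 20.10 ✓; ∠TPE = 53.20° ✓; |PE| = 11.30 ✓; ∠PEB = 114.3° ✓; |EB| = 23.50 ✓; ∠(EB, BS) = 90.00° ✓; |BS| = 27.40 ✓; ∠BSQ = 84.70° ✓; |SQ| = 28.00 ✗.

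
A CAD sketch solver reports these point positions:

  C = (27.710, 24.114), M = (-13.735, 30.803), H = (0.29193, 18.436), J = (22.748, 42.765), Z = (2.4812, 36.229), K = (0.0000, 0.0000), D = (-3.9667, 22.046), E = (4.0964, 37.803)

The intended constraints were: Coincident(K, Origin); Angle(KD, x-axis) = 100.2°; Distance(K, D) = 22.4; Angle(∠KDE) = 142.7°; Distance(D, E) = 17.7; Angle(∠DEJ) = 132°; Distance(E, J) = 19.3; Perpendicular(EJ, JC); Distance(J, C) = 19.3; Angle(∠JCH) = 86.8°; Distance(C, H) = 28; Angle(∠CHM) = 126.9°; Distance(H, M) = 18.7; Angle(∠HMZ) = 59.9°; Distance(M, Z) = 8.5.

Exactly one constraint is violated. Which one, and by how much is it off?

Distance(M, Z) = 8.5 — off by 8.60.

K = (0.00, 0.00) ✓; KD at 100.2° ✓; |KD| = 22.40 ✓; ∠KDE = 142.7° ✓; |DE| = 17.70 ✓; ∠DEJ = 132.0° ✓; |EJ| = 19.30 ✓; ∠(EJ, JC) = 90.00° ✓; |JC| = 19.30 ✓; ∠JCH = 86.80° ✓; |CH| = 28.00 ✓; ∠CHM = 126.9° ✓; |HM| = 18.70 ✓; ∠HMZ = 59.90° ✓; |MZ| = 17.10 ✗.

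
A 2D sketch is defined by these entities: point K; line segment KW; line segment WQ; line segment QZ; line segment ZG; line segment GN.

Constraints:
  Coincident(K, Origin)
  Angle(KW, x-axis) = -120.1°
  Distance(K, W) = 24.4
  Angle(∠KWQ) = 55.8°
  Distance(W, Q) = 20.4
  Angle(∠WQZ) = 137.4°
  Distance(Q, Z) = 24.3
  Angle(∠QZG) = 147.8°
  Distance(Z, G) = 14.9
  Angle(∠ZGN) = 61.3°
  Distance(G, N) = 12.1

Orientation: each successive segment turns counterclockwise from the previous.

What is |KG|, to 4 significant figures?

30.40

∠WQZ = 137.4° gives QZ at 46.70° from the x-axis; with |QZ| = 24.3, Z = (24.78, -1.966). ∠QZG = 147.8° gives ZG at 78.90° from the x-axis; with |ZG| = 14.9, G = (27.64, 12.65). Then |KG| = |G − K| = 30.40.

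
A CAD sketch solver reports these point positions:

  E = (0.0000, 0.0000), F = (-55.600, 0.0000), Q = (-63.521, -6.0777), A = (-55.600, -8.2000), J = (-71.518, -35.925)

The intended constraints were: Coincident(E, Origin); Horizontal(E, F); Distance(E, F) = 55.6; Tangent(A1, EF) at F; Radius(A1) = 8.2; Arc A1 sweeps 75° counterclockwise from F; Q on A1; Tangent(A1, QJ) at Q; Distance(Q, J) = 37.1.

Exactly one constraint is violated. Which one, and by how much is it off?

Distance(Q, J) = 37.1 — off by 6.20.

E = (0.00, 0.00) ✓; E.y = 0.00, F.y = 0.00 ✓; |EF| = 55.60 ✓; ∠(AF, FE) = 90.00° ✓; |AF| = 8.200 ✓; bearing(A→Q) − bearing(A→F) = 75.00° ✓; |AQ| = 8.200 ✓; ∠(AQ, QJ) = 90.00° ✓; |QJ| = 30.90 ✗.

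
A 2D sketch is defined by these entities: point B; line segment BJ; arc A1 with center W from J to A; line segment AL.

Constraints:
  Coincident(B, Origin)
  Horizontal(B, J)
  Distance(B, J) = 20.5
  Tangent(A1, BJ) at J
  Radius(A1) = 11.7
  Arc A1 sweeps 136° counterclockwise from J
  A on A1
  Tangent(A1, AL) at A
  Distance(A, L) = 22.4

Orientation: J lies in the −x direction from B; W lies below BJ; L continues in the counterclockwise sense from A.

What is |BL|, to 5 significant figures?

37.808

B is at the origin; BJ is horizontal with |BJ| = 20.5 and J on the −x side, so J = (-20.500, 0.0000). A1 meets BJ tangentially, so WJ is at right angles to BJ, so W = J + (0, -11.7) = (-20.500, -11.700). On A1, J sits at bearing 90° from W; a 136° counterclockwise sweep puts A at bearing 226°, so A = W + 11.7·(cos 226°, sin 226°) = (-28.628, -20.116). The tangent condition forces WA to be normal to AL, so AL runs along (−sin 226°, cos 226°); with |AL| = 22.4, L = (-12.514, -35.677). Then |BL| = |L − B| = 37.808.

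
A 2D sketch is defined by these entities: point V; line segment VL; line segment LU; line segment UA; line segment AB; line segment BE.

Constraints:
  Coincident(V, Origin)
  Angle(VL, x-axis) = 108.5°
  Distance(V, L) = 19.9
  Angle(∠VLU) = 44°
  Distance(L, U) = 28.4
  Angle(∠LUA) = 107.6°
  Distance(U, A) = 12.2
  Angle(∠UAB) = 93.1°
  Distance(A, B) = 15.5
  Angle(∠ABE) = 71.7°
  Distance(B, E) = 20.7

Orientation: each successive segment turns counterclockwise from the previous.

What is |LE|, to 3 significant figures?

17.1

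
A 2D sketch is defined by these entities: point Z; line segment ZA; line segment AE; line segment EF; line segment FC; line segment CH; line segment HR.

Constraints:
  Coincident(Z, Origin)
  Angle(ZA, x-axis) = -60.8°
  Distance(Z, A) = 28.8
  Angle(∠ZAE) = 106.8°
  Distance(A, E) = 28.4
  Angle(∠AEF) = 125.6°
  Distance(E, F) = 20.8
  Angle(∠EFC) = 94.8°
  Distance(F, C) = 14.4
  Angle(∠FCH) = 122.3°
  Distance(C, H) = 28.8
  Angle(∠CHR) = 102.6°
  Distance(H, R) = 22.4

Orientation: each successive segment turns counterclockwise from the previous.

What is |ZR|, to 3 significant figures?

34.4

Z is at the origin; ZA runs at -60.8° with length 28.8, so A = (14.1, -25.1). ∠ZAE = 106.8° gives AE at 12.4° from the x-axis; with |AE| = 28.4, E = (41.8, -19.0). ∠AEF = 125.6° gives EF at 66.8° from the x-axis; with |EF| = 20.8, F = (50.0, 0.0763). ∠EFC = 94.8° gives FC at 152° from the x-axis; with |FC| = 14.4, C = (37.3, 6.84). ∠FCH = 122.3° gives CH at -150° from the x-axis; with |CH| = 28.8, H = (12.3, -7.43). ∠CHR = 102.6° gives HR at -72.9° from the x-axis; with |HR| = 22.4, R = (18.8, -28.8). Then |ZR| = |R − Z| = 34.4.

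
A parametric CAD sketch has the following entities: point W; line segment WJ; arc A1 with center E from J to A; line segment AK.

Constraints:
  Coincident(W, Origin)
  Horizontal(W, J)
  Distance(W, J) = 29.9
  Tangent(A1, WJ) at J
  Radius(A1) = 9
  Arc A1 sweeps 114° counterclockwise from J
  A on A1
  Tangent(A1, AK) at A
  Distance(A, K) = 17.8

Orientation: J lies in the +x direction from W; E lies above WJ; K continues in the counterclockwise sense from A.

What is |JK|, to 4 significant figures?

28.94

On A1, J sits at bearing -90° from E; a 114° counterclockwise sweep puts A at bearing 24°, so A = E + 9.0·(cos 24°, sin 24°) = (38.12, 12.66). Tangency of A1 to AK means the radius EA is perpendicular to AK, so AK runs along (−sin 24°, cos 24°); with |AK| = 17.8, K = (30.88, 28.92). Then |JK| = |K − J| = 28.94.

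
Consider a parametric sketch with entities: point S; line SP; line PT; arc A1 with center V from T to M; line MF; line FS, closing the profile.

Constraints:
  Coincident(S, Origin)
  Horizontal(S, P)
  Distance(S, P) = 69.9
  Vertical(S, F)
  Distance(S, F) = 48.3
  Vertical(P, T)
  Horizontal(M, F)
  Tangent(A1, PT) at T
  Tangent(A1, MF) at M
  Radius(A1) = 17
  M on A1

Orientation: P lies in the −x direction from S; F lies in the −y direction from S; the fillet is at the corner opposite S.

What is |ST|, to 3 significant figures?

76.6

S is at the origin; SP is horizontal with |SP| = 69.9 and P on the −x side, so P = (-69.9, 0.00). S and F share the same x with |SF| = 48.3 and F on the −y side, so F = (0.00, -48.3). The virtual corner opposite S is at (-69.9, -48.3). The tangent condition forces VT to be normal to PT and the tangent condition forces VM to be normal to MF, with radius 17.0, so the center V sits 17.0 in from both sides at V = (-52.9, -31.3). That places the tangent points at T = (-69.9, -31.3) on PT and M = (-52.9, -48.3) on MF. Then |ST| = |T − S| = 76.6.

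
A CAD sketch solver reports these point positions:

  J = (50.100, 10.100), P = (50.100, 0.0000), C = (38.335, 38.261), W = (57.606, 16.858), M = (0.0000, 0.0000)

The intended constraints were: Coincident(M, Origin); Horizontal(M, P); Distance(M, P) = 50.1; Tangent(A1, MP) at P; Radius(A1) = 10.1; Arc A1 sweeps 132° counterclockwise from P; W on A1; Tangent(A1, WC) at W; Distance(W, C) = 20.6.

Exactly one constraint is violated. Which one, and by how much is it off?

Distance(W, C) = 20.6 — off by 8.20.

M = (0.00, 0.00) ✓; M.y = 0.00, P.y = 0.00 ✓; |MP| = 50.10 ✓; ∠(JP, PM) = 90.00° ✓; |JP| = 10.10 ✓; bearing(J→W) − bearing(J→P) = 132.0° ✓; |JW| = 10.10 ✓; ∠(JW, WC) = 90.00° ✓; |WC| = 28.80 ✗.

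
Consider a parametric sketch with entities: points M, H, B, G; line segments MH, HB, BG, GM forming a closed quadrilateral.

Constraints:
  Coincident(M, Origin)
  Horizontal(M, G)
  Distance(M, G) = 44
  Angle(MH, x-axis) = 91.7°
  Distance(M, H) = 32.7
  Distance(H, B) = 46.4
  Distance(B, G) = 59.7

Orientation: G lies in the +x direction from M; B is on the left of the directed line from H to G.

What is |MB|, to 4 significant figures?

69.91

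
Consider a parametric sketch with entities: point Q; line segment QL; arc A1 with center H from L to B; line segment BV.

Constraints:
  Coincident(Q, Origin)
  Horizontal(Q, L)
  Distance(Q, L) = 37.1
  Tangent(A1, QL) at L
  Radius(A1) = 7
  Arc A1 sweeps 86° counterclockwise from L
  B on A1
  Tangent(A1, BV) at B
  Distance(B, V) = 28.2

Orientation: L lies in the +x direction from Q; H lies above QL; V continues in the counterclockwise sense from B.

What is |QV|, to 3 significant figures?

57.6

On A1, L sits at bearing -90° from H; an 86° counterclockwise sweep puts B at bearing -4°, so B = H + 7.0·(cos -4°, sin -4°) = (44.1, 6.51). Tangency of A1 to BV means the radius HB is perpendicular to BV, so BV runs along (−sin -4°, cos -4°); with |BV| = 28.2, V = (46.1, 34.6). Then |QV| = |V − Q| = 57.6.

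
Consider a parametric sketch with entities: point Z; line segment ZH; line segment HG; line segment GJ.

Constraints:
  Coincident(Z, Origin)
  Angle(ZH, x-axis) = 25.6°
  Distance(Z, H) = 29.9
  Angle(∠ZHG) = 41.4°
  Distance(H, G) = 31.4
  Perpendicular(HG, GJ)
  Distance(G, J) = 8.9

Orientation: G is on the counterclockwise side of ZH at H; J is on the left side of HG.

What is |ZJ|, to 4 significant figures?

14.10

Z is at the origin; ZH runs at 25.6° with length 29.9, so H = 29.9·(cos 25.6°, sin 25.6°) = (26.96, 12.92). ∠ZHG = 41.4°, so HG runs at 25.6° + (180° − 41.4°) = 164.2° from the x-axis; with |HG| = 31.4, G = H + 31.4·(cos 164.2°, sin 164.2°) = (-3.249, 21.47). HG is perpendicular to GJ; with |GJ| = 8.9 on the left of HG, J = G + 8.9·(-0.2723, -0.9622) = (-5.672, 12.91). Then |ZJ| = |J − Z| = 14.10.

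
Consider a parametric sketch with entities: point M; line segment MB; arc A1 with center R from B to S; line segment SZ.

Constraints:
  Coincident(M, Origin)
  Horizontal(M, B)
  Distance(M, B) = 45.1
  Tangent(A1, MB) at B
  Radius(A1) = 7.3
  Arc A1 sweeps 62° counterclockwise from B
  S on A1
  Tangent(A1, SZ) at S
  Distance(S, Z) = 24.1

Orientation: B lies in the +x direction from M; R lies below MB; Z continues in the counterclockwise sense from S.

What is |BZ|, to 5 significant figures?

30.790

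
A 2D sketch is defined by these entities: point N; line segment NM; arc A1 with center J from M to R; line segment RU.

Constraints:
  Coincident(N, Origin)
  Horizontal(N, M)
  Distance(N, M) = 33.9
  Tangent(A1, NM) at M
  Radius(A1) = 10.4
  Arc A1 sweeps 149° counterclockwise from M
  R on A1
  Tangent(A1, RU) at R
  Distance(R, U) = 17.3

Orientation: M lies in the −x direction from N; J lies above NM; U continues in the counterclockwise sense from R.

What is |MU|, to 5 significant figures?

29.772

N is at the origin; N and M share the same y with |NM| = 33.9 and M on the −x side, so M = (-33.900, 0.0000). A1 meets NM tangentially, so JM is at right angles to NM, so J = M + (0, 10.4) = (-33.900, 10.400). On A1, M sits at bearing -90° from J; a 149° counterclockwise sweep puts R at bearing 59°, so R = J + 10.4·(cos 59°, sin 59°) = (-28.544, 19.315). Since A1 is tangent to RU there, JR ⟂ RU, so RU runs along (−sin 59°, cos 59°); with |RU| = 17.3, U = (-43.373, 28.225). Then |MU| = |U − M| = 29.772.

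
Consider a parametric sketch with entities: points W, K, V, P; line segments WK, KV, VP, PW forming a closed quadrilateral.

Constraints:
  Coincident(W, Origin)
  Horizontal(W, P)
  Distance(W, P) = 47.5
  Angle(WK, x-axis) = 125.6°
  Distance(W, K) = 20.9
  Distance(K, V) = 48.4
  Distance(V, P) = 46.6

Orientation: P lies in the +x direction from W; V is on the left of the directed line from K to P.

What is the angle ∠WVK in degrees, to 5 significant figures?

23.880°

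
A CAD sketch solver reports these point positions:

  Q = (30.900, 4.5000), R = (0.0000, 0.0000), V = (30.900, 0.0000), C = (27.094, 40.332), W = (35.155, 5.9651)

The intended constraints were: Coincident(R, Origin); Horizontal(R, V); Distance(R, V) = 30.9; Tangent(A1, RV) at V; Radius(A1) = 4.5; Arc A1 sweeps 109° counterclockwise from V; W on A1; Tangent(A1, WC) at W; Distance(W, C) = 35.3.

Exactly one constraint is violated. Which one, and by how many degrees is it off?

Tangent(A1, WC) at W — off by 5.80°.

R = (0.00, 0.00) ✓; R.y = 0.00, V.y = 0.00 ✓; |RV| = 30.90 ✓; ∠(QV, VR) = 90.00° ✓; |QV| = 4.500 ✓; bearing(Q→W) − bearing(Q→V) = 109.0° ✓; |QW| = 4.500 ✓; ∠(QW, WC) = 95.80° ✗; |WC| = 35.30 ✓.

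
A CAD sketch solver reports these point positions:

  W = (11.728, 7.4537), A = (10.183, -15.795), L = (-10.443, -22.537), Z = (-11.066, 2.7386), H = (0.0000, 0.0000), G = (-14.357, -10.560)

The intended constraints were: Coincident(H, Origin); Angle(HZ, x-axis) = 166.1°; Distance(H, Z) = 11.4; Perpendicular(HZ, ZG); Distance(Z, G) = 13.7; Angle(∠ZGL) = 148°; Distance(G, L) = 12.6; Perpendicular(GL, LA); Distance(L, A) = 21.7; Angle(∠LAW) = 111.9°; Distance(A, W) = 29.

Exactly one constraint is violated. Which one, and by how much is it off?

Distance(A, W) = 29 — off by 5.70.

H = (0.00, 0.00) ✓; HZ at 166.1° ✓; |HZ| = 11.40 ✓; ∠(HZ, ZG) = 90.00° ✓; |ZG| = 13.70 ✓; ∠ZGL = 148.0° ✓; |GL| = 12.60 ✓; ∠(GL, LA) = 90.00° ✓; |LA| = 21.70 ✓; ∠LAW = 111.9° ✓; |AW| = 23.30 ✗.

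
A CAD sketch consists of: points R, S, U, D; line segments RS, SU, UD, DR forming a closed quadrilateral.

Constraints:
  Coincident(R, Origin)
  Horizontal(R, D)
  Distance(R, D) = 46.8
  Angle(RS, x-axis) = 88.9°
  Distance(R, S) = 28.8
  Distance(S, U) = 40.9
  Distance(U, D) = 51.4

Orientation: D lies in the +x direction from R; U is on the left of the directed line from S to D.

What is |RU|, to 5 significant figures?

61.397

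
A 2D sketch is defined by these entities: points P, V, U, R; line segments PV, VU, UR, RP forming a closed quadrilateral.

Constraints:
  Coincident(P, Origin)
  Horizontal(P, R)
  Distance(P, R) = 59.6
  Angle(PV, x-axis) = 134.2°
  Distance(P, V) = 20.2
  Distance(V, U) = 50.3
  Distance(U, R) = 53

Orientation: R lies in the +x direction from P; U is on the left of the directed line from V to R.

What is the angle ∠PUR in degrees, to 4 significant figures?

70.15°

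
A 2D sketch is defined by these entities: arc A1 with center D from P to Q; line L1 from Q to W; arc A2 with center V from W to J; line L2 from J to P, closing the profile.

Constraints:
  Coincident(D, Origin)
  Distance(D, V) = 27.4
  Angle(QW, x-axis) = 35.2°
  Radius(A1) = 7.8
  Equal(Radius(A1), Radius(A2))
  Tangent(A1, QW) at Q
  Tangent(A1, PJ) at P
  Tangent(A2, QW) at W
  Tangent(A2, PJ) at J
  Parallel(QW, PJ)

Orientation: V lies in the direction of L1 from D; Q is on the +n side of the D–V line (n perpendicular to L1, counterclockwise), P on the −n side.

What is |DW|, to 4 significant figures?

28.49

The slot axis is L1's direction at 35.2°, so u = (cos 35.2°, sin 35.2°) = (0.8171, 0.5764) and n = (−sin 35.2°, cos 35.2°) = (-0.5764, 0.8171). D is at the origin and V lies 27.4 along u from D, so V = 27.4·u = (22.39, 15.79). Tangency of A1 to both parallel lines with radius 7.8 puts Q and P at D ± 7.8·n: Q = (-4.496, 6.374), P = (4.496, -6.374). Equal radii place W and J the same way about V: W = V + 7.8·n = (17.89, 22.17), J = V − 7.8·n = (26.89, 9.421). Then |DW| = |W − D| = 28.49.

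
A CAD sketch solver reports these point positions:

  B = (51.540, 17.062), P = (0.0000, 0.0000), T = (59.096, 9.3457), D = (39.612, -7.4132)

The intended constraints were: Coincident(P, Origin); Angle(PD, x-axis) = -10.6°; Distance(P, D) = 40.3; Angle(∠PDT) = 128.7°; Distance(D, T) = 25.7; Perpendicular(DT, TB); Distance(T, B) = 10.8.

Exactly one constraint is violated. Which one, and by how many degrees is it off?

Perpendicular(DT, TB) — off by 3.70°.

P = (0.00, 0.00) ✓; PD at -10.60° ✓; |PD| = 40.30 ✓; ∠PDT = 128.7° ✓; |DT| = 25.70 ✓; ∠(DT, TB) = 93.70° ✗; |TB| = 10.80 ✓.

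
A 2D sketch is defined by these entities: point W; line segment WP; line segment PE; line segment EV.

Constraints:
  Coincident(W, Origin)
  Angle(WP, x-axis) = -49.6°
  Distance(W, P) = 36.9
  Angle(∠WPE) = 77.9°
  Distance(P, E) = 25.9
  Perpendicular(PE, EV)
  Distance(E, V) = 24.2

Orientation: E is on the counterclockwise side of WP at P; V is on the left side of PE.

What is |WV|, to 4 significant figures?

21.71

∠WPE = 77.9°, so PE runs at -49.6° + (180° − 77.9°) = 52.50° from the x-axis; with |PE| = 25.9, E = P + 25.9·(cos 52.50°, sin 52.50°) = (39.68, -7.553). PE is perpendicular to EV; with |EV| = 24.2 on the left of PE, V = E + 24.2·(-0.7934, 0.6088) = (20.48, 7.179). Then |WV| = |V − W| = 21.71.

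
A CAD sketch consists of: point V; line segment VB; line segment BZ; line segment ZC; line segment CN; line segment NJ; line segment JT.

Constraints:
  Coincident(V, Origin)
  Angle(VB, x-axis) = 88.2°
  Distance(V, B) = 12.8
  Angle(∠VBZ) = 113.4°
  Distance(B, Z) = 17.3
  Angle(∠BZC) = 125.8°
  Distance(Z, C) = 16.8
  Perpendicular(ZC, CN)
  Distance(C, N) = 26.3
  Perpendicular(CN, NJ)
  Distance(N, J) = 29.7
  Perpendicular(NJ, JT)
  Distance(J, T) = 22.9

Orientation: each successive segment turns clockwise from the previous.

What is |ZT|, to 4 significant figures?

13.34

V is at the origin; VB runs at 88.2° with length 12.8, so B = (0.4021, 12.79). ∠VBZ = 113.4° gives BZ at 21.60° from the x-axis; with |BZ| = 17.3, Z = (16.49, 19.16). ∠BZC = 125.8° gives ZC at -32.60° from the x-axis; with |ZC| = 16.8, C = (30.64, 10.11). ZC is perpendicular to CN, so CN runs at -122.6°; with |CN| = 26.3, N = (16.47, -12.05). CN ⟂ NJ, so NJ runs at 147.4°; with |NJ| = 29.7, J = (-8.550, 3.956). The perpendicularity gives JT at right angles to NJ, so JT runs at 57.40°; with |JT| = 22.9, T = (3.788, 23.25). Then |ZT| = |T − Z| = 13.34.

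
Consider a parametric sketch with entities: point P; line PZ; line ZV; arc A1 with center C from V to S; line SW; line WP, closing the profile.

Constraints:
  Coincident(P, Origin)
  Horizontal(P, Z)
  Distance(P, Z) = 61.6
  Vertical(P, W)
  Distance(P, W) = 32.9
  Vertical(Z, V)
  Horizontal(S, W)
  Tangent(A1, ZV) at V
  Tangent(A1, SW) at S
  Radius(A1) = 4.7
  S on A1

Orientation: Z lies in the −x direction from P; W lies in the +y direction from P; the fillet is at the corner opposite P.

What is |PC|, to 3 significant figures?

63.5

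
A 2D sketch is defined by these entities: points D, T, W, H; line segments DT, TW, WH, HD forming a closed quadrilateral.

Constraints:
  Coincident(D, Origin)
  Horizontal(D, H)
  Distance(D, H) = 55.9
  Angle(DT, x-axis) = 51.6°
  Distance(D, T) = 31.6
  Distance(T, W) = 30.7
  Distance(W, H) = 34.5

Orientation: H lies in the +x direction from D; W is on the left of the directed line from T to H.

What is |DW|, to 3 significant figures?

59.5

D is at the origin; D and H share the same y with |DH| = 55.9 and H in +x, so H = (55.9, 0). DT runs at 51.6° with |DT| = 31.6, so T = (19.6, 24.8). W is determined by |TW| = 30.7 and |WH| = 34.5 together: it lies at the intersection of circle(T, 30.7) and circle(H, 34.5). With |TH| = 43.9, the foot of the radical line on TH is 19.1 from T and the perpendicular offset is √(30.7² − 19.1²) = 24.0. Taking the left-of-TH solution: W = (49.0, 33.8).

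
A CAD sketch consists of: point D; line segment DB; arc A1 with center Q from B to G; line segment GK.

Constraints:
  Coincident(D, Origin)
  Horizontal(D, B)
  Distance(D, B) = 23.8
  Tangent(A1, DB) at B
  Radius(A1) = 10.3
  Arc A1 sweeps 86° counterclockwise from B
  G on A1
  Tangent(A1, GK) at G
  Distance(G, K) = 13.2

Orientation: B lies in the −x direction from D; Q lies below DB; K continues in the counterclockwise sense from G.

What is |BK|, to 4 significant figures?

25.36

D is at the origin; DB is horizontal with |DB| = 23.8 and B on the −x side, so B = (-23.80, 0.000). Tangency of A1 to DB means the radius QB is perpendicular to DB, so Q = B + (0, -10.3) = (-23.80, -10.30). On A1, B sits at bearing 90° from Q; an 86° counterclockwise sweep puts G at bearing 176°, so G = Q + 10.3·(cos 176°, sin 176°) = (-34.07, -9.582). A1 meets GK tangentially, so QG is at right angles to GK, so GK runs along (−sin 176°, cos 176°); with |GK| = 13.2, K = (-35.00, -22.75). Then |BK| = |K − B| = 25.36.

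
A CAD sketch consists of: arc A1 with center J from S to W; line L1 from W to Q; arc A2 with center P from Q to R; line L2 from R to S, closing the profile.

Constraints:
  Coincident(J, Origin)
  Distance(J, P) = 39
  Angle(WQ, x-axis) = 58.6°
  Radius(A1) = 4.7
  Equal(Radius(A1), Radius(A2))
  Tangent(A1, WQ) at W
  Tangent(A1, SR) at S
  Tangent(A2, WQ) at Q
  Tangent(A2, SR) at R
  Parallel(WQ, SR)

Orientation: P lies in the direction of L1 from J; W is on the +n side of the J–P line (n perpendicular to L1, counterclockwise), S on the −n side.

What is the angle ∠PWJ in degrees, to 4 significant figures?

83.13°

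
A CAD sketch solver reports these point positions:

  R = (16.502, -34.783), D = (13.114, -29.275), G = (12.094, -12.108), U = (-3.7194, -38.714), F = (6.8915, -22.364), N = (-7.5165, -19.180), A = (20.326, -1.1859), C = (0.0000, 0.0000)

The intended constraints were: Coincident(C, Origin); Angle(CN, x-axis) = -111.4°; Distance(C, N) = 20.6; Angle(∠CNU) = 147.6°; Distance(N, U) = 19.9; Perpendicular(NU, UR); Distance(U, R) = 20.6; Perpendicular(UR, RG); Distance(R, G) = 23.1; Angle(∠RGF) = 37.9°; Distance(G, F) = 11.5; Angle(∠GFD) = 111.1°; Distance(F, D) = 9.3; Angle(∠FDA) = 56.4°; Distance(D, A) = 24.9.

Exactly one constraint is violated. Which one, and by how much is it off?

Distance(D, A) = 24.9 — off by 4.10.

C = (0.00, 0.00) ✓; CN at -111.4° ✓; |CN| = 20.60 ✓; ∠CNU = 147.6° ✓; |NU| = 19.90 ✓; ∠(NU, UR) = 90.00° ✓; |UR| = 20.60 ✓; ∠(UR, RG) = 90.00° ✓; |RG| = 23.10 ✓; ∠RGF = 37.90° ✓; |GF| = 11.50 ✓; ∠GFD = 111.1° ✓; |FD| = 9.300 ✓; ∠FDA = 56.40° ✓; |DA| = 29.00 ✗.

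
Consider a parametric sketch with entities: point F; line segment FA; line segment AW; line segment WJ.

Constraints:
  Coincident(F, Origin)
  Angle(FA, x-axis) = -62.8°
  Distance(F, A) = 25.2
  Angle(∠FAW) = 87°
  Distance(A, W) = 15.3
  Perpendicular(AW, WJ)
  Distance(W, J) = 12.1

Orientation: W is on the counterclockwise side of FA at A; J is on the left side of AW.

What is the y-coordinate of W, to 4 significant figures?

-14.72

F is at the origin; FA runs at -62.8° with length 25.2, so A = 25.2·(cos -62.8°, sin -62.8°) = (11.52, -22.41). ∠FAW = 87.0°, so AW runs at -62.8° + (180° − 87.0°) = 30.20° from the x-axis; with |AW| = 15.3, W = A + 15.3·(cos 30.20°, sin 30.20°) = (24.74, -14.72). So W.y = -14.72.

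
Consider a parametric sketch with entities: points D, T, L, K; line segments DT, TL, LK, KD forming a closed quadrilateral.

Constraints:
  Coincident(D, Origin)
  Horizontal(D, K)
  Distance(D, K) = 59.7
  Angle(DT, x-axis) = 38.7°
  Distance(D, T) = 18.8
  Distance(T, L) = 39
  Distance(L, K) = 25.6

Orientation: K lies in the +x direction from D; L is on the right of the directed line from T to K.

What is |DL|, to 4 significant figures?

44.26

D is at the origin; D and K share the same y with |DK| = 59.7 and K in +x, so K = (59.7, 0). DT runs at 38.7° with |DT| = 18.8, so T = (14.67, 11.75). L is determined by |TL| = 39.0 and |LK| = 25.6 together: it lies at the intersection of circle(T, 39.0) and circle(K, 25.6). With |TK| = 46.54, the foot of the radical line on TK is 32.57 from T and the perpendicular offset is √(39.0² − 32.57²) = 21.45. Taking the right-of-TK solution: L = (40.77, -17.23).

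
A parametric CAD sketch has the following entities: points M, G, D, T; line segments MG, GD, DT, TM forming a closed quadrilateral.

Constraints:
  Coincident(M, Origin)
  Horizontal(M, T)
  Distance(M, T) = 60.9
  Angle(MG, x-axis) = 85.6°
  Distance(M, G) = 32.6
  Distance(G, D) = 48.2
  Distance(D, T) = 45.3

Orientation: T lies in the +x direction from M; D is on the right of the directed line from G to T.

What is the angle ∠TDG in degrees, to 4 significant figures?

91.20°

Checks: |MT| = 60.90 ✓; |MG| = 32.60 ✓; |GD| = 48.20 ✓; |DT| = 45.30 ✓.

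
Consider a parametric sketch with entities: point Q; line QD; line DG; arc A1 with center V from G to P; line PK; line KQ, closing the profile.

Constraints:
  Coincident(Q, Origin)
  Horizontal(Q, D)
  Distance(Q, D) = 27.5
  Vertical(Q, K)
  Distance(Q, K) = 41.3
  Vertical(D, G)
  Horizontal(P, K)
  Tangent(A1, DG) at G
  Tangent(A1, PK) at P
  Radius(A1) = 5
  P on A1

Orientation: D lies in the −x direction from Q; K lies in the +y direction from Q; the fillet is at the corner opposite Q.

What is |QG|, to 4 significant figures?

45.54

Q is at the origin; QD is horizontal with |QD| = 27.5 and D on the −x side, so D = (-27.50, 0.000). Q and K share the same x with |QK| = 41.3 and K on the +y side, so K = (0.000, 41.30). The virtual corner opposite Q is at (-27.50, 41.30). Since A1 is tangent to DG there, VG ⟂ DG and A1 meets PK tangentially, so VP is at right angles to PK, with radius 5.0, so the center V sits 5.0 in from both sides at V = (-22.50, 36.30). That places the tangent points at G = (-27.50, 36.30) on DG and P = (-22.50, 41.30) on PK. Then |QG| = |G − Q| = 45.54.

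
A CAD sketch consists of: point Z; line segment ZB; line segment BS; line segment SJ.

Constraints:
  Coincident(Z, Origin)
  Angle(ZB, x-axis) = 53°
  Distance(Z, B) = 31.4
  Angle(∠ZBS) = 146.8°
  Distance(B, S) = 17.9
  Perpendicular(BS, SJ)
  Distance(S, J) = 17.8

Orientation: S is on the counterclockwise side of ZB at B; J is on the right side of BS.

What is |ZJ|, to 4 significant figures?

56.36

∠ZBS = 146.8°, so BS runs at 53.0° + (180° − 146.8°) = 86.20° from the x-axis; with |BS| = 17.9, S = B + 17.9·(cos 86.20°, sin 86.20°) = (20.08, 42.94). BS ⟂ SJ; with |SJ| = 17.8 on the right of BS, J = S + 17.8·(0.9978, -0.06627) = (37.84, 41.76). Then |ZJ| = |J − Z| = 56.36.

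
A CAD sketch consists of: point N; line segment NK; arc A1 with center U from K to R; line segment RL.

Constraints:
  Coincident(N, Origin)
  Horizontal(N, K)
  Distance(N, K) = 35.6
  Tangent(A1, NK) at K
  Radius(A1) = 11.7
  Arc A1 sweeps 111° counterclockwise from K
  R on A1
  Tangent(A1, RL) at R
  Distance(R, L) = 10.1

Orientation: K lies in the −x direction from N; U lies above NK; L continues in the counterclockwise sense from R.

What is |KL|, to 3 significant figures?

26.4

N is at the origin; NK is horizontal with |NK| = 35.6 and K on the −x side, so K = (-35.6, 0.00). Tangency of A1 to NK means the radius UK is perpendicular to NK, so U = K + (0, 11.7) = (-35.6, 11.7). On A1, K sits at bearing -90° from U; a 111° counterclockwise sweep puts R at bearing 21°, so R = U + 11.7·(cos 21°, sin 21°) = (-24.7, 15.9). The tangent condition forces UR to be normal to RL, so RL runs along (−sin 21°, cos 21°); with |RL| = 10.1, L = (-28.3, 25.3). Then |KL| = |L − K| = 26.4.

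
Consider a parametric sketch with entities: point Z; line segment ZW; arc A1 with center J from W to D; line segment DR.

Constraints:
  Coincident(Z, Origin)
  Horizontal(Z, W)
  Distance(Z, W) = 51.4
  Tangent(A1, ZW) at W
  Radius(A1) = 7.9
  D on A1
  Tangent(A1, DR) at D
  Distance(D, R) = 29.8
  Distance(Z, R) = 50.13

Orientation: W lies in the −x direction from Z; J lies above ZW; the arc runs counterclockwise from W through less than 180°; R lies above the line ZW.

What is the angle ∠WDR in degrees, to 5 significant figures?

142.38°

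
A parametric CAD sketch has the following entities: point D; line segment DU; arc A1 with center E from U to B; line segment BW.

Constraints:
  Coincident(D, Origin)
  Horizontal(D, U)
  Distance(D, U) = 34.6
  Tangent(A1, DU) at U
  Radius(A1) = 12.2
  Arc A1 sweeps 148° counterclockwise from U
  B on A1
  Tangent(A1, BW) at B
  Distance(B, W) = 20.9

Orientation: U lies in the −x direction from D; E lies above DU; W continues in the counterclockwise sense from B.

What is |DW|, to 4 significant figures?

56.86

D is at the origin; DU is horizontal with |DU| = 34.6 and U on the −x side, so U = (-34.60, 0.000). Since A1 is tangent to DU there, EU ⟂ DU, so E = U + (0, 12.2) = (-34.60, 12.20). On A1, U sits at bearing -90° from E; a 148° counterclockwise sweep puts B at bearing 58°, so B = E + 12.2·(cos 58°, sin 58°) = (-28.13, 22.55). Tangency of A1 to BW means the radius EB is perpendicular to BW, so BW runs along (−sin 58°, cos 58°); with |BW| = 20.9, W = (-45.86, 33.62). Then |DW| = |W − D| = 56.86.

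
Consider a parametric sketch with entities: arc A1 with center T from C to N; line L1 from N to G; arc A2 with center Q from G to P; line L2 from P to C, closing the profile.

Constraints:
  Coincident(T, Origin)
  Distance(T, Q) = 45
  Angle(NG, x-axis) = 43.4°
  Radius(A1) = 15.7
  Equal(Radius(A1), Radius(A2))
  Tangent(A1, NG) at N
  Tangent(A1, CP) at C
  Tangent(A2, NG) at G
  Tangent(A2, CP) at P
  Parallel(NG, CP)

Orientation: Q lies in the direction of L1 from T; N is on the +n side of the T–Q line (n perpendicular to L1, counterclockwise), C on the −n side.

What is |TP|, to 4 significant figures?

47.66

Tangency of A1 to both parallel lines with radius 15.7 puts N and C at T ± 15.7·n: N = (-10.79, 11.41), C = (10.79, -11.41). Equal radii place G and P the same way about Q: G = Q + 15.7·n = (21.91, 42.33), P = Q − 15.7·n = (43.48, 19.51). Then |TP| = |P − T| = 47.66.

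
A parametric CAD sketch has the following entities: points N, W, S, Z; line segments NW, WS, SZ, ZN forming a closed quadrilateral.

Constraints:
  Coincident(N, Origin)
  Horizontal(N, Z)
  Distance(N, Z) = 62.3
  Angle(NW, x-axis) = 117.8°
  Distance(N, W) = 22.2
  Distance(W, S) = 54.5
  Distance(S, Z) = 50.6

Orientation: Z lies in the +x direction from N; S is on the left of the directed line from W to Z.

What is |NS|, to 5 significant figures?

58.599

Checks: |WS| = 54.50 ✓; |SZ| = 50.60 ✓.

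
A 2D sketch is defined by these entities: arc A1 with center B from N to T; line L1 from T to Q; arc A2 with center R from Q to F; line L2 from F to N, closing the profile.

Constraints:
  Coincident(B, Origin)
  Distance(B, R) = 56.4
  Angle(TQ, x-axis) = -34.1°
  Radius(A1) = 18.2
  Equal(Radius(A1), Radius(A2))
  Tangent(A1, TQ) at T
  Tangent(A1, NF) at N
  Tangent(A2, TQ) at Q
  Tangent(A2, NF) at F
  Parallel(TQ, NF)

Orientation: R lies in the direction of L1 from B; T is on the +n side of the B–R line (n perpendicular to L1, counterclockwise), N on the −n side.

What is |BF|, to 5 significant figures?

59.264

Tangency of A1 to both parallel lines with radius 18.2 puts T and N at B ± 18.2·n: T = (10.204, 15.071), N = (-10.204, -15.071). Equal radii place Q and F the same way about R: Q = R + 18.2·n = (56.906, -16.549), F = R − 18.2·n = (36.499, -46.691). Then |BF| = |F − B| = 59.264.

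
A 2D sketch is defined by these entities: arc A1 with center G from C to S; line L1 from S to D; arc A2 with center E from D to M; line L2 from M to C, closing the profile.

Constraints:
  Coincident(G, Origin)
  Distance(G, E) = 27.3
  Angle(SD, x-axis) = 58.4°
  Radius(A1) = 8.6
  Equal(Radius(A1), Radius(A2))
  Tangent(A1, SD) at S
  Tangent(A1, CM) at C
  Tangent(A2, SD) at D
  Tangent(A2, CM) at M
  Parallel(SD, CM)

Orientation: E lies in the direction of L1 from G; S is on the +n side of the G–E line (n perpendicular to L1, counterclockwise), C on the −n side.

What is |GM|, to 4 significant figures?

28.62

Tangency of A1 to both parallel lines with radius 8.6 puts S and C at G ± 8.6·n: S = (-7.325, 4.506), C = (7.325, -4.506). Equal radii place D and M the same way about E: D = E + 8.6·n = (6.980, 27.76), M = E − 8.6·n = (21.63, 18.75). Then |GM| = |M − G| = 28.62.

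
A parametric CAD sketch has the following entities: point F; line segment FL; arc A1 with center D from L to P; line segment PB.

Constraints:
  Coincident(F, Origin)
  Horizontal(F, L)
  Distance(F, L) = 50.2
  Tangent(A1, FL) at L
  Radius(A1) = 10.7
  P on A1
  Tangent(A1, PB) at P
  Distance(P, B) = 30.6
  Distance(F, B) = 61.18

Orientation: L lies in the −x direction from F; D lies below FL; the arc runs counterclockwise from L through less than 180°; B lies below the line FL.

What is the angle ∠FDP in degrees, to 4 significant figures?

161.7°

F is at the origin; FL is horizontal with |FL| = 50.2 and L on the −x side, so L = (-50.20, 0.000). Tangency of A1 to FL means the radius DL is perpendicular to FL, so D = L + (0, -10.7) = (-50.20, -10.70). Since DP ⟂ PB (tangency), |DB| = √(10.7² + 30.6²) = 32.42 regardless of where P sits on A1. So B lies on both circle(F, 61.18) and circle(D, 32.42); the below-FL intersection is B = (-43.99, -42.52). P is the foot of the tangent from B: P = (-59.44, -16.10).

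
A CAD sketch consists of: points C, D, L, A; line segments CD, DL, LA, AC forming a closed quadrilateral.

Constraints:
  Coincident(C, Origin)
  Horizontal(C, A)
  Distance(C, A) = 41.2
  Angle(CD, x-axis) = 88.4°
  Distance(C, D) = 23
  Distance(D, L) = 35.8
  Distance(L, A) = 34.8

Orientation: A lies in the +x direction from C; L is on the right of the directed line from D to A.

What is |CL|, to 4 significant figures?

14.66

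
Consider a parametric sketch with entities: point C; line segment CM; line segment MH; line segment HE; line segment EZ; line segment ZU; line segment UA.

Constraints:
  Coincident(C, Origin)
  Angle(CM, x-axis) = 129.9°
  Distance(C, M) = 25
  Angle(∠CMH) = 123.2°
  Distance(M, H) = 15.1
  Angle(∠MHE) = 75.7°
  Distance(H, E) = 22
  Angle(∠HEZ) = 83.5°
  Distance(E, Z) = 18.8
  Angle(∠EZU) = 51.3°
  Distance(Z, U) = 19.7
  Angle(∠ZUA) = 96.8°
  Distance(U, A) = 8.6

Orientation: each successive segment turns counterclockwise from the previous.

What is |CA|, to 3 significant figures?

29.5

C is at the origin; CM runs at 129.9° with length 25.0, so M = (-16.0, 19.2). ∠CMH = 123.2° gives MH at -173° from the x-axis; with |MH| = 15.1, H = (-31.0, 17.4). ∠MHE = 75.7° gives HE at -69.0° from the x-axis; with |HE| = 22.0, E = (-23.1, -3.12). ∠HEZ = 83.5° gives EZ at 27.5° from the x-axis; with |EZ| = 18.8, Z = (-6.47, 5.56). ∠EZU = 51.3° gives ZU at 156° from the x-axis; with |ZU| = 19.7, U = (-24.5, 13.5). ∠ZUA = 96.8° gives UA at -121° from the x-axis; with |UA| = 8.6, A = (-28.9, 6.11). Then |CA| = |A − C| = 29.5.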